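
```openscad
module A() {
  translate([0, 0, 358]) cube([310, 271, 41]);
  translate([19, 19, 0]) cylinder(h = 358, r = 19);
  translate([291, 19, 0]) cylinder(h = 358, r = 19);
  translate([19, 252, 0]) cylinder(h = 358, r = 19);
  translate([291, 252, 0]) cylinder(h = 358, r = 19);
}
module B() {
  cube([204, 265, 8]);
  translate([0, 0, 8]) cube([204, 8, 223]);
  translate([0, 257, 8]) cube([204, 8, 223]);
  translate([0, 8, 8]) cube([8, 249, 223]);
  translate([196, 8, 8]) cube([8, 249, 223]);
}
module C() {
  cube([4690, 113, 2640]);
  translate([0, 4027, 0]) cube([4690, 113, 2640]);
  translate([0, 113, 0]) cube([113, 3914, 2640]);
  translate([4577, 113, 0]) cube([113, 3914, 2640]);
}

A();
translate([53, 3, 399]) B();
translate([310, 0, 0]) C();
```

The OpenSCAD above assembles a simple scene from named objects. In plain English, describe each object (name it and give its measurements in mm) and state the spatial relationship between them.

A is a four-legged stool. The seat is a 310×271×41 mm slab whose top surface is at z = 399 mm; four round legs, each 38 mm in diameter, run from the floor (z = 0) to the underside of the seat, each leg's axis is inset half a diameter from the nearest pair of seat edges (so the leg's bounding box is flush with the corner).

B is an open-topped rectangular box: outside dimensions 204×265×231 mm, with a uniform wall and base thickness of 8 mm. The base is a full 204×265 slab on the floor; four walls sit on top of the base. The front and back walls (the −y and +y sides) span the full width; the two side walls fit between them.

C is a box-shaped house frame (walls only): outside footprint 4690×4140 mm, wall height 2640 mm, wall thickness 113 mm. The two y-facing walls run the full x-width; the two x-facing walls fit between the inner faces of the y-facing walls.

The open box is on top of the stool, centred. The house frame is against the stool's +x side, with their −y faces flush.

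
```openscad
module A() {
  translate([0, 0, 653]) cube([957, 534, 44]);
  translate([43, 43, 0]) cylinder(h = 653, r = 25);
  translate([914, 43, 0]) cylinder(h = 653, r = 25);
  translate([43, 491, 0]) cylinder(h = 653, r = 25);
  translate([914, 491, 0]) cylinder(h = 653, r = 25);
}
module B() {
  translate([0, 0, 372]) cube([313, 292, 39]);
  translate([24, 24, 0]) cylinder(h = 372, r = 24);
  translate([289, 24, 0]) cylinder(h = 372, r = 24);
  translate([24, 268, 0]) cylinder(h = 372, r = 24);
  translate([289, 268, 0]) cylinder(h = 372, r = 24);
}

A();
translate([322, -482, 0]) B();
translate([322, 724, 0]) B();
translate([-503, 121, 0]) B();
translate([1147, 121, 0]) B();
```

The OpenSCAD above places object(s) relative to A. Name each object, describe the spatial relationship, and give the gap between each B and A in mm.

A is a table. B is a stool. Four stools sit around the table at the −y, +y, −x, +x sides. The gap between each stool and the table is 190 mm.

Each stool's nearest face is 190 mm from the table's bounding box.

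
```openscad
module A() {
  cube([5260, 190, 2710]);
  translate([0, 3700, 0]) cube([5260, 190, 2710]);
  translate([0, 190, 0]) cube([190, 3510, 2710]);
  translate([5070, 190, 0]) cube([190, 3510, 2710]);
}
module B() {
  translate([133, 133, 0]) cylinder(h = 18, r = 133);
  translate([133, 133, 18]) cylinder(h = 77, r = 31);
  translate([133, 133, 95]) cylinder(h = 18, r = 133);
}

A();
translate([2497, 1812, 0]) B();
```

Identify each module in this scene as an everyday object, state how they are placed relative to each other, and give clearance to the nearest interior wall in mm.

A is a house frame. B is a spool. The spool sits inside the house frame, centred. The clearance to the nearest interior wall is 1622 mm.

Clearances: x = 2307, y = 1622; minimum 1622 mm.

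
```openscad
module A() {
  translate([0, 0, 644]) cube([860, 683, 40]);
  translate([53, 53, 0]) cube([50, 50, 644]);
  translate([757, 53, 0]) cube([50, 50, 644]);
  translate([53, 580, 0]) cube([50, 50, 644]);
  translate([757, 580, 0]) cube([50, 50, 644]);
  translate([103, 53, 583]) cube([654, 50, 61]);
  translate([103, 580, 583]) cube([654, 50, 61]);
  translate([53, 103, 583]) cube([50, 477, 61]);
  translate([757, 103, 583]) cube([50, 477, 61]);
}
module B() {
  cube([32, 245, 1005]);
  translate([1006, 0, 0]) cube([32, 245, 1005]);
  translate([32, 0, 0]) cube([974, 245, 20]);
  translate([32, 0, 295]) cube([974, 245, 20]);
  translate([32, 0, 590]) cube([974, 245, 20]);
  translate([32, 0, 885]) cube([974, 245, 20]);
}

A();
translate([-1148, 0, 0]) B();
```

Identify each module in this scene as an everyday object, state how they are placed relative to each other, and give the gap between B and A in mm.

A is a table. B is a bookshelf. The bookshelf is on the floor beside the table on its −x side. The gap between the bookshelf and the table is 110 mm.

The bookshelf's nearest face is 110 mm from the table's −x face.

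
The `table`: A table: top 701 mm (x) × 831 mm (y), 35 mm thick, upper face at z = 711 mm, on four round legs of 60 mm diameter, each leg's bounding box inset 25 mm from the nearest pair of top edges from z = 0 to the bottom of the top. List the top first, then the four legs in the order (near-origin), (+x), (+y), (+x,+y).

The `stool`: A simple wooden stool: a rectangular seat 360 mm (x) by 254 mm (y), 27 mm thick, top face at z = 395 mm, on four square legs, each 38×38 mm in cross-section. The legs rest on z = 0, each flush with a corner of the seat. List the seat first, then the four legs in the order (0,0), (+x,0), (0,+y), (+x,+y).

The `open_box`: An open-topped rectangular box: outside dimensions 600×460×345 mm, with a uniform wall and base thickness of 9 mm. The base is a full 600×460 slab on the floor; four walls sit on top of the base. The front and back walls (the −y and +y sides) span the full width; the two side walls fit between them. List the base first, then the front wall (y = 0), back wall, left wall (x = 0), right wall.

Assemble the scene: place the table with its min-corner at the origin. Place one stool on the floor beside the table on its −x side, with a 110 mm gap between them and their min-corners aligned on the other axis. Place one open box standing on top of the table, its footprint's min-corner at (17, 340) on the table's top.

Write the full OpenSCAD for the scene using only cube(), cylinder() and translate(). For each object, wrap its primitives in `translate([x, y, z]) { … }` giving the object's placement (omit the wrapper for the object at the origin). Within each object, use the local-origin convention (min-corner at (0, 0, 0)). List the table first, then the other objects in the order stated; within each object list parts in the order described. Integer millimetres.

translate([0, 0, 676]) cube([701, 831, 35]);
translate([55, 55, 0]) cylinder(h = 676, r = 30);
translate([646, 55, 0]) cylinder(h = 676, r = 30);
translate([55, 776, 0]) cylinder(h = 676, r = 30);
translate([646, 776, 0]) cylinder(h = 676, r = 30);
translate([-470, 0, 0]) {
  translate([0, 0, 368]) cube([360, 254, 27]);
  cube([38, 38, 368]);
  translate([322, 0, 0]) cube([38, 38, 368]);
  translate([0, 216, 0]) cube([38, 38, 368]);
  translate([322, 216, 0]) cube([38, 38, 368]);
}
translate([17, 340, 711]) {
  cube([600, 460, 9]);
  translate([0, 0, 9]) cube([600, 9, 336]);
  translate([0, 451, 9]) cube([600, 9, 336]);
  translate([0, 9, 9]) cube([9, 442, 336]);
  translate([591, 9, 9]) cube([9, 442, 336]);
}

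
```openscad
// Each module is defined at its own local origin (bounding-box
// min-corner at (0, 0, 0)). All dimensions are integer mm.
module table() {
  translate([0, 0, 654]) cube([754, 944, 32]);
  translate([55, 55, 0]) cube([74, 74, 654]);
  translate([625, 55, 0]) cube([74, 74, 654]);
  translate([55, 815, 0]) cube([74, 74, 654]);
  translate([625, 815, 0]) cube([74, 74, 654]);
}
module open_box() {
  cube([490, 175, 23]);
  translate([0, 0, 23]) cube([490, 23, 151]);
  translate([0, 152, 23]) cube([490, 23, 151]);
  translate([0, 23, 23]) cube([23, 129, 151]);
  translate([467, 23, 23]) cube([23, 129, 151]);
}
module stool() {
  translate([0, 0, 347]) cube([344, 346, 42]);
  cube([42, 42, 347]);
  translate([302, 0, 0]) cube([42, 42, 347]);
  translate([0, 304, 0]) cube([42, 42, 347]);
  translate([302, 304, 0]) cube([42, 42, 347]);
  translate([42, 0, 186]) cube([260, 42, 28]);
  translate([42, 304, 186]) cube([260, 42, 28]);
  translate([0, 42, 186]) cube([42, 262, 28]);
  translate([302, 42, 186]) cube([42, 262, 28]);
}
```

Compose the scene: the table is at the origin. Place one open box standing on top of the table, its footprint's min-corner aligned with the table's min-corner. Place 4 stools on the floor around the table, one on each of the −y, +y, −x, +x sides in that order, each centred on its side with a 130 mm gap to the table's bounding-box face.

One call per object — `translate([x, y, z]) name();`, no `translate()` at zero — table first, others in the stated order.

table();
translate([0, 0, 686]) open_box();
translate([205, -476, 0]) stool();
translate([205, 1074, 0]) stool();
translate([-474, 299, 0]) stool();
translate([884, 299, 0]) stool();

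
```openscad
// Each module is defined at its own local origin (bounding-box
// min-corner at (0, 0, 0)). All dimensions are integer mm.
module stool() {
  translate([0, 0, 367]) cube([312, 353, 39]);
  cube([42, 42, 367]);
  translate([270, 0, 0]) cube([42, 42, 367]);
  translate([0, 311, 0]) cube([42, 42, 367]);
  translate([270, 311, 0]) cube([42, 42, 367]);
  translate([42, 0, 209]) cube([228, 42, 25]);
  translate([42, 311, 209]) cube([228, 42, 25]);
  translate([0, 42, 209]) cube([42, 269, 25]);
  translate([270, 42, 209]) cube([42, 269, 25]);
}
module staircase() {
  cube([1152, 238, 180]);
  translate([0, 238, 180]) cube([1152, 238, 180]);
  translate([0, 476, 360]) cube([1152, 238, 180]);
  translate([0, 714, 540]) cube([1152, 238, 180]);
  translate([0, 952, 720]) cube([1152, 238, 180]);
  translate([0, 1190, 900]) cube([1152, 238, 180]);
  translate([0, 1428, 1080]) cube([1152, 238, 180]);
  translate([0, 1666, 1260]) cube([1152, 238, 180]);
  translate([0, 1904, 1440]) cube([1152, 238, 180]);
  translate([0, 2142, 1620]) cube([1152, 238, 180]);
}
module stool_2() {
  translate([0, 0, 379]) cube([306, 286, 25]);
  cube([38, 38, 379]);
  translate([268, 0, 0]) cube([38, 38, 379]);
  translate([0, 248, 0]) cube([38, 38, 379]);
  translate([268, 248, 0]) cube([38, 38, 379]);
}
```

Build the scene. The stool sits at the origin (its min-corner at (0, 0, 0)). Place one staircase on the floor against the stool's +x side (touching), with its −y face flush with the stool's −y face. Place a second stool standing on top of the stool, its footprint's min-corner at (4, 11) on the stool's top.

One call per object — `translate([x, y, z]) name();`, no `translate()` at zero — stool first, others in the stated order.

stool();
translate([312, 0, 0]) staircase();
translate([4, 11, 406]) stool_2();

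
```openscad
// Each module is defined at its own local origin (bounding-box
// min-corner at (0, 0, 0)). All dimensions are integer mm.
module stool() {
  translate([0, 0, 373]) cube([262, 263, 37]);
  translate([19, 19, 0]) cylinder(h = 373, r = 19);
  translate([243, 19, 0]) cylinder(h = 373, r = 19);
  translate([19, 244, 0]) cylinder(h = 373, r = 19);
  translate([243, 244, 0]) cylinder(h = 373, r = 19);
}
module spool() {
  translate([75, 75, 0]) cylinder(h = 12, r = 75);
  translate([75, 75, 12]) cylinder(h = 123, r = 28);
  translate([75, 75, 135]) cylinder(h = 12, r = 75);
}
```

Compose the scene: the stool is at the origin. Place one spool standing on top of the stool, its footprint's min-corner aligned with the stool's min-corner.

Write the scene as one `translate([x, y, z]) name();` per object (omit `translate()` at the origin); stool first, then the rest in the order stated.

stool();
translate([0, 0, 410]) spool();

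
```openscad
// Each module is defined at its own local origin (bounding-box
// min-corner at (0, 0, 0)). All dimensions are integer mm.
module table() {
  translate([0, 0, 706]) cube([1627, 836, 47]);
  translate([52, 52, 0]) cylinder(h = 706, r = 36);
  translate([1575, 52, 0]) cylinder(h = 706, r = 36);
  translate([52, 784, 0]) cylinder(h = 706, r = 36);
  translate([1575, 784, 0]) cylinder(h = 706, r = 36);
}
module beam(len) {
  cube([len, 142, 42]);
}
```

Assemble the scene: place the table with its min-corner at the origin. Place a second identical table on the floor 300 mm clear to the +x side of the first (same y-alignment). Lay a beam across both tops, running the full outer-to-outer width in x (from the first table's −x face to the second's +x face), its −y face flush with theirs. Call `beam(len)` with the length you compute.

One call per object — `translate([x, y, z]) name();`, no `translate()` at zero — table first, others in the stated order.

table();
translate([1927, 0, 0]) table();
translate([0, 0, 753]) beam(3554);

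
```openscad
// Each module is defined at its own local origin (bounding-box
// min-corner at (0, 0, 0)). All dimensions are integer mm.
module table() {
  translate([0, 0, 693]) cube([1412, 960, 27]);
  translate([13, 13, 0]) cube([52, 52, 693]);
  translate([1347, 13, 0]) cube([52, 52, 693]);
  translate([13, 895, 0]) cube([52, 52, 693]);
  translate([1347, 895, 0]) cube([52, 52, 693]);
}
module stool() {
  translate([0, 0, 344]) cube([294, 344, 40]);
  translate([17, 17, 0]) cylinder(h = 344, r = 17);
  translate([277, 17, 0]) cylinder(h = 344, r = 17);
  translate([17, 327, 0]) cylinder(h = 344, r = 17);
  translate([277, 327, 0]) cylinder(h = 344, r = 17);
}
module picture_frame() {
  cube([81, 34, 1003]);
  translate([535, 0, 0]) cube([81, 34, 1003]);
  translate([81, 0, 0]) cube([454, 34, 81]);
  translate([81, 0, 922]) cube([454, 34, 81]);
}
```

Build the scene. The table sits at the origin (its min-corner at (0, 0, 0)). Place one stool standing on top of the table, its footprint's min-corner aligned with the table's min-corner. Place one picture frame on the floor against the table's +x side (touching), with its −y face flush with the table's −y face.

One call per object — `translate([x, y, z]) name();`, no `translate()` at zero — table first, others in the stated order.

table();
translate([0, 0, 720]) stool();
translate([1412, 0, 0]) picture_frame();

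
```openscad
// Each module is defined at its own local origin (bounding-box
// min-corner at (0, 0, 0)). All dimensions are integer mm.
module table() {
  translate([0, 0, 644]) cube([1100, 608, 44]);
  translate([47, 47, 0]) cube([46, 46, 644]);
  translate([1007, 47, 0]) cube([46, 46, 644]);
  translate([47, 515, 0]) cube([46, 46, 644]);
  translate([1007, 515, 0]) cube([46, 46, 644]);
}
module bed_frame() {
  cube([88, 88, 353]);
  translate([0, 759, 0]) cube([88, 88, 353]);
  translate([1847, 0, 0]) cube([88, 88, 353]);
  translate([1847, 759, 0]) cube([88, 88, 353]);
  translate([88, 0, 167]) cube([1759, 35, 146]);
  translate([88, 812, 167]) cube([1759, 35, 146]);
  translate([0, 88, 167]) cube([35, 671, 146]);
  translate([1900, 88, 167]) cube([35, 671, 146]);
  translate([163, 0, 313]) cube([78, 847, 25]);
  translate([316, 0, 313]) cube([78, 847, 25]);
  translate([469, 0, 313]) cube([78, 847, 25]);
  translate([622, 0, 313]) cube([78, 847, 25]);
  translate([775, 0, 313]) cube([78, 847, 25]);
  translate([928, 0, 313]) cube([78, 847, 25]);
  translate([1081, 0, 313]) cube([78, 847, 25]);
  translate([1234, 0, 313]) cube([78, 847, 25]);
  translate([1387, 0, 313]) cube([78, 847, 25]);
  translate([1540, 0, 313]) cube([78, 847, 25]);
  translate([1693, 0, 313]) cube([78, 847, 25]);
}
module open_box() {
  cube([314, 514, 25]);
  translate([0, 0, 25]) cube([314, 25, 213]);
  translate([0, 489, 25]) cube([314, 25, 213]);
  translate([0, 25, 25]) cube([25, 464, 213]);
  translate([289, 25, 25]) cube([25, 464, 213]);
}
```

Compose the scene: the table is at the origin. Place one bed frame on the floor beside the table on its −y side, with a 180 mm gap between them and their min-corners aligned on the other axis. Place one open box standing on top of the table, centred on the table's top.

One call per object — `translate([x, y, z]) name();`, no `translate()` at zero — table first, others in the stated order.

table();
translate([0, -1027, 0]) bed_frame();
translate([393, 47, 688]) open_box();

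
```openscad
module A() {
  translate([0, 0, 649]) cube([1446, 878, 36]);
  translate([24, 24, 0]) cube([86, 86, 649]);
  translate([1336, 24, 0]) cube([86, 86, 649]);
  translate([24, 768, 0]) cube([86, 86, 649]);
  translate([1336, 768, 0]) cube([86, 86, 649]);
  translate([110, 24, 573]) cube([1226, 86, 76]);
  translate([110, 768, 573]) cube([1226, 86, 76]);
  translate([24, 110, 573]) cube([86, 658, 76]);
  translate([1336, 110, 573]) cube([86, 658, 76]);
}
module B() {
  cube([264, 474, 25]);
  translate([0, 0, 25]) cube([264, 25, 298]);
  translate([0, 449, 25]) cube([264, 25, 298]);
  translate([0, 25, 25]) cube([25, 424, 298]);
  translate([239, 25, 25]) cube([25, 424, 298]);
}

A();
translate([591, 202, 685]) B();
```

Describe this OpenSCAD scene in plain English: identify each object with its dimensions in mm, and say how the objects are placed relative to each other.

A is a table: top 1446 mm (x) × 878 mm (y), 36 mm thick, upper face at z = 685 mm, on four 86×86 mm square legs, each inset 24 mm from the nearest pair of top edges, running from z = 0 to the bottom of the top. Four apron rails, 86 mm thick and 76 mm tall, run between adjacent legs with their top edges flush with the underside of the top and their outer faces flush with the legs' outer faces.

B is an open storage box with external size 264×474×323 mm and wall thickness 25 mm (the base is also 25 mm thick). The base covers the whole footprint; the four walls stand on the base, with the y-facing walls full-width and the x-facing walls fitting between their inner faces.

The open box is on top of the table, centred.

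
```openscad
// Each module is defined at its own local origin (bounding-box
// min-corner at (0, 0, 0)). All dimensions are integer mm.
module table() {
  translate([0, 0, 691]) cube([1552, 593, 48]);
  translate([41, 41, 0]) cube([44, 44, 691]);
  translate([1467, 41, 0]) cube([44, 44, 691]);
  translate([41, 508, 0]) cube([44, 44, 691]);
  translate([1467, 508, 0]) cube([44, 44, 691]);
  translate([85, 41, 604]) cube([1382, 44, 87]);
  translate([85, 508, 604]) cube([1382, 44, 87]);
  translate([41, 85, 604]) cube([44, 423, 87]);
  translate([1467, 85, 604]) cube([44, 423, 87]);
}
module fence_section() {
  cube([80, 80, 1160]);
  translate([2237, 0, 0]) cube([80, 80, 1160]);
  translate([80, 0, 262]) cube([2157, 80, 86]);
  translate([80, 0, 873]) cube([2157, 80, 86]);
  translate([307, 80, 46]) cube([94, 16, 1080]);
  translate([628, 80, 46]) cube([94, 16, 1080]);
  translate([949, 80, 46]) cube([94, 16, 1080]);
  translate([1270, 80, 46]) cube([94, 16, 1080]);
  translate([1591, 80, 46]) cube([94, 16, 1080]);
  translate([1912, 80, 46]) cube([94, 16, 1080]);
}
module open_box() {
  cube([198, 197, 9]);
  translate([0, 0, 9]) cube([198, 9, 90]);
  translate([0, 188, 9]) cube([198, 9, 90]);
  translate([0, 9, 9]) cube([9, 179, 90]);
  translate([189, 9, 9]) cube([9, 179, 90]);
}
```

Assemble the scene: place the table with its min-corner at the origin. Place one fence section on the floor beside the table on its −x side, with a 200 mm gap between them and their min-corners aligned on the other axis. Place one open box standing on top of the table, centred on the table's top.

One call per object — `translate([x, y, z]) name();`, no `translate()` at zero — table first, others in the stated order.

table();
translate([-2517, 0, 0]) fence_section();
translate([677, 198, 739]) open_box();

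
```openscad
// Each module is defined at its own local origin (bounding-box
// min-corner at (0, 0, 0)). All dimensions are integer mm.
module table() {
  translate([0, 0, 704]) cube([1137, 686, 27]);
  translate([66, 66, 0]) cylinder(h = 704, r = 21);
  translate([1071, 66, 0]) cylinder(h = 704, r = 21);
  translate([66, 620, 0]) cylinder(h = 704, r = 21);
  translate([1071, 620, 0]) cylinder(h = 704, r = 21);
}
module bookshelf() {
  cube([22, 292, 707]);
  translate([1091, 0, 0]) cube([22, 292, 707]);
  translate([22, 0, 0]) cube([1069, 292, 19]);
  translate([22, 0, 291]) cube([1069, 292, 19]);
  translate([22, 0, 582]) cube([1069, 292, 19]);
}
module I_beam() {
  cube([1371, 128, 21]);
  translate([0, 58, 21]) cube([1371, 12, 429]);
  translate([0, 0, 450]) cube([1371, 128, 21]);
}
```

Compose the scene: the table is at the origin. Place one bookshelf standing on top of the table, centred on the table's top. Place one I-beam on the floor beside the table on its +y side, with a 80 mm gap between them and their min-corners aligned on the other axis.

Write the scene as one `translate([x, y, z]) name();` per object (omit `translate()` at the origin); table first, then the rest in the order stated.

table();
translate([12, 197, 731]) bookshelf();
translate([0, 766, 0]) I_beam();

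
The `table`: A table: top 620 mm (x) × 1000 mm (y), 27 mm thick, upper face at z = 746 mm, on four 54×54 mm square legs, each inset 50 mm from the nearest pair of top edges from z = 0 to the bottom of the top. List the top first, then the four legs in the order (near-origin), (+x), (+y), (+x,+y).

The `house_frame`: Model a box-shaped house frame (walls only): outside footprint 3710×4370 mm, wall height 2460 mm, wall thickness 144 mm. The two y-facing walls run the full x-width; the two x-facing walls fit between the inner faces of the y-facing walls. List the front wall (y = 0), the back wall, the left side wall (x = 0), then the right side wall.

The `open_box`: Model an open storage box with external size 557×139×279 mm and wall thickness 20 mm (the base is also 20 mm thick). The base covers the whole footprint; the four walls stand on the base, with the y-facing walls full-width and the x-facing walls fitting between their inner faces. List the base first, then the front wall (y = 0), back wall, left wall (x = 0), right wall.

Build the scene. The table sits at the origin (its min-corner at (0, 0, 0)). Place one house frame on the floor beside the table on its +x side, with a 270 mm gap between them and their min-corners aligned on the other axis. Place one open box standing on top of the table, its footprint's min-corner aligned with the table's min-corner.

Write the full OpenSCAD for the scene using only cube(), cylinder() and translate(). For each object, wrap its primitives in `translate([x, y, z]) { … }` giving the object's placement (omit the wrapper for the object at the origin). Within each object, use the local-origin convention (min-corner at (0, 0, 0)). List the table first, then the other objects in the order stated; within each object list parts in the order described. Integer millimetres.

translate([0, 0, 719]) cube([620, 1000, 27]);
translate([50, 50, 0]) cube([54, 54, 719]);
translate([516, 50, 0]) cube([54, 54, 719]);
translate([50, 896, 0]) cube([54, 54, 719]);
translate([516, 896, 0]) cube([54, 54, 719]);
translate([890, 0, 0]) {
  cube([3710, 144, 2460]);
  translate([0, 4226, 0]) cube([3710, 144, 2460]);
  translate([0, 144, 0]) cube([144, 4082, 2460]);
  translate([3566, 144, 0]) cube([144, 4082, 2460]);
}
translate([0, 0, 746]) {
  cube([557, 139, 20]);
  translate([0, 0, 20]) cube([557, 20, 259]);
  translate([0, 119, 20]) cube([557, 20, 259]);
  translate([0, 20, 20]) cube([20, 99, 259]);
  translate([537, 20, 20]) cube([20, 99, 259]);
}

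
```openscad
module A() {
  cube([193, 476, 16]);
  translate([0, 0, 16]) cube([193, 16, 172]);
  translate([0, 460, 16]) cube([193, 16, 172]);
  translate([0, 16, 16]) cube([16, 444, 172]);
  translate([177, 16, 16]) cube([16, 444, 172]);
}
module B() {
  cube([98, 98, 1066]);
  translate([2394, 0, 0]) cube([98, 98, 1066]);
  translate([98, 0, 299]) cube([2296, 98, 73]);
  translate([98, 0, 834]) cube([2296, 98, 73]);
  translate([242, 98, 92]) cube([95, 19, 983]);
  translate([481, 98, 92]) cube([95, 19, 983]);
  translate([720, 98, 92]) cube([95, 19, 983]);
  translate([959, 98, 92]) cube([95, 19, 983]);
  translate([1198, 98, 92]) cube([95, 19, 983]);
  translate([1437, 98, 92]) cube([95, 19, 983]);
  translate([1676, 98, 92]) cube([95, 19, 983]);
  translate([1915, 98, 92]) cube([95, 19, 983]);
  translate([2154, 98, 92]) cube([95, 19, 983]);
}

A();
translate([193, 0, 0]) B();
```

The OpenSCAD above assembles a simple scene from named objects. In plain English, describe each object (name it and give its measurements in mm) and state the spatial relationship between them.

A is an open storage box with external size 193×476×188 mm and wall thickness 16 mm (the base is also 16 mm thick). The base covers the whole footprint; the four walls stand on the base, with the y-facing walls full-width and the x-facing walls fitting between their inner faces.

B is a fence section. Two 98×98 mm posts, 1066 mm tall, stand on the floor with a clear span of 2296 mm between their inner faces. Two horizontal rails of 98×73 mm section span the gap between the posts with their undersides at z = 299 mm and z = 834 mm, flush with the posts' −y face. 9 pickets, each 95 mm wide, 19 mm thick and 983 mm tall, are fixed to the +y face of the rails with their bottoms at z = 92 mm, evenly spaced across the span with equal gaps (rounded down to the nearest mm) at the −x end and between each pair — any rounding remainder accumulates at the +x end.

The fence section is against the open box's +x side, with their −y faces flush.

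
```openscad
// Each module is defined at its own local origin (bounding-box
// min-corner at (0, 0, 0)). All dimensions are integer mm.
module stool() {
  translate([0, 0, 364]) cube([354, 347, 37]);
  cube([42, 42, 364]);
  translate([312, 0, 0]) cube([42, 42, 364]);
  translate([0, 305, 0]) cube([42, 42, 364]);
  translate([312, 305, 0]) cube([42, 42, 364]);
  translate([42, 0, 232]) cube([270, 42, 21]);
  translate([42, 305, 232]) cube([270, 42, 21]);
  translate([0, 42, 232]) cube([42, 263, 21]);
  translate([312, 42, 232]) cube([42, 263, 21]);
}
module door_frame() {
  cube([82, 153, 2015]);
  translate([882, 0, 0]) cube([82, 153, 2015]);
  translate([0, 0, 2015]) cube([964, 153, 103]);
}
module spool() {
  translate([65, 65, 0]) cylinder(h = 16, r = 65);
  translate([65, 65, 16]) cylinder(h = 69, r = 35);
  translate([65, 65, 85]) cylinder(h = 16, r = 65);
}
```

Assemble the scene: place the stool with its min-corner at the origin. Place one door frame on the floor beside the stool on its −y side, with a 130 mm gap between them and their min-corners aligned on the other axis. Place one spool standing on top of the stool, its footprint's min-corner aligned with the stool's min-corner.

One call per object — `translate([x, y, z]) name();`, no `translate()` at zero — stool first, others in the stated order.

stool();
translate([0, -283, 0]) door_frame();
translate([0, 0, 401]) spool();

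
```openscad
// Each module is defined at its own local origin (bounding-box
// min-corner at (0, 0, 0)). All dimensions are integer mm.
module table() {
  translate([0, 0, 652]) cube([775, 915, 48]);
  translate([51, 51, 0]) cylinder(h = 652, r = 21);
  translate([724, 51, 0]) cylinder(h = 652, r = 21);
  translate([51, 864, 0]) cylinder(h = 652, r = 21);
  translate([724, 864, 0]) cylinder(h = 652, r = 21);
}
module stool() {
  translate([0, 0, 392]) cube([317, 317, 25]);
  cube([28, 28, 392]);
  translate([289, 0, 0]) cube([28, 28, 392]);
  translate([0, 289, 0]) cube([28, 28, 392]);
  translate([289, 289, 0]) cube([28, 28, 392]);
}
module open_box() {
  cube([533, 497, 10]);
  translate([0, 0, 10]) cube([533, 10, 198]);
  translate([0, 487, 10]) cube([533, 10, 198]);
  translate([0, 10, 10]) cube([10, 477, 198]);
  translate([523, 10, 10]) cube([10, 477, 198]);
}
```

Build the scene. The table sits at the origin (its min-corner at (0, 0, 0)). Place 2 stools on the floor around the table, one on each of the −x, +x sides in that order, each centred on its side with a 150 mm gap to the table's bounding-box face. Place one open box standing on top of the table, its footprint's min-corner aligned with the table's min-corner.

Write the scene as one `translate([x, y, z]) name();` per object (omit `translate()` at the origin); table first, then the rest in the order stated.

table();
translate([-467, 299, 0]) stool();
translate([925, 299, 0]) stool();
translate([0, 0, 700]) open_box();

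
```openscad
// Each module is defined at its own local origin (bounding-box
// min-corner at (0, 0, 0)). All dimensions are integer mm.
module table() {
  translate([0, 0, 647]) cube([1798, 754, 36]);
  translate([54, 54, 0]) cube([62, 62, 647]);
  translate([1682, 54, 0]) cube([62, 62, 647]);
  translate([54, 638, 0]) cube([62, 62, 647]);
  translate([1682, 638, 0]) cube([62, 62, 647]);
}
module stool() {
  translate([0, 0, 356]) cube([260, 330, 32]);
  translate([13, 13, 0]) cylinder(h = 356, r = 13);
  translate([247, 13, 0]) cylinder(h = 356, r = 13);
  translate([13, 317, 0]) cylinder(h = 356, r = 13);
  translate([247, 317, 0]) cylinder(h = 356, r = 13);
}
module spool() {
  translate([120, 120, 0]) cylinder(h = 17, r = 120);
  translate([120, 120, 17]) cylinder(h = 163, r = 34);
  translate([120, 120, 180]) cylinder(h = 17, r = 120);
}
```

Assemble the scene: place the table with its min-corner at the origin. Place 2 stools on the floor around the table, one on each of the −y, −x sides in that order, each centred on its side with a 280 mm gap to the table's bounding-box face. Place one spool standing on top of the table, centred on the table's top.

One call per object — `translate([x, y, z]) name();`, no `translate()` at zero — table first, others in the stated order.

table();
translate([769, -610, 0]) stool();
translate([-540, 212, 0]) stool();
translate([779, 257, 683]) spool();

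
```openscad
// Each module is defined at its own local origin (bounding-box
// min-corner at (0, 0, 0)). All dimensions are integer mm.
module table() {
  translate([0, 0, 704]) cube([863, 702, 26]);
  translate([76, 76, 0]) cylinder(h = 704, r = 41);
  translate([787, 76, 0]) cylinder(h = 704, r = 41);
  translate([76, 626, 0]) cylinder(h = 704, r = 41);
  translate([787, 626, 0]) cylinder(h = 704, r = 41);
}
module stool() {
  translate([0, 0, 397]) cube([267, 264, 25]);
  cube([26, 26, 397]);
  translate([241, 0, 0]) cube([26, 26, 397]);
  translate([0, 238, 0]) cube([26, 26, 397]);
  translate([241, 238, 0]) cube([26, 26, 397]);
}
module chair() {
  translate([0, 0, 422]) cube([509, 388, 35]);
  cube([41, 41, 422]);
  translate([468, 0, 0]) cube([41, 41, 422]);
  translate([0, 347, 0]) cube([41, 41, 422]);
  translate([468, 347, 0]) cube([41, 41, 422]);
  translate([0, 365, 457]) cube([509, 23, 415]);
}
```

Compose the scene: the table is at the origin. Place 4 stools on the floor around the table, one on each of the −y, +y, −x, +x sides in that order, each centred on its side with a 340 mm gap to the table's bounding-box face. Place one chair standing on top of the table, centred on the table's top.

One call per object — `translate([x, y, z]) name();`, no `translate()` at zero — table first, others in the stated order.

table();
translate([298, -604, 0]) stool();
translate([298, 1042, 0]) stool();
translate([-607, 219, 0]) stool();
translate([1203, 219, 0]) stool();
translate([177, 157, 730]) chair();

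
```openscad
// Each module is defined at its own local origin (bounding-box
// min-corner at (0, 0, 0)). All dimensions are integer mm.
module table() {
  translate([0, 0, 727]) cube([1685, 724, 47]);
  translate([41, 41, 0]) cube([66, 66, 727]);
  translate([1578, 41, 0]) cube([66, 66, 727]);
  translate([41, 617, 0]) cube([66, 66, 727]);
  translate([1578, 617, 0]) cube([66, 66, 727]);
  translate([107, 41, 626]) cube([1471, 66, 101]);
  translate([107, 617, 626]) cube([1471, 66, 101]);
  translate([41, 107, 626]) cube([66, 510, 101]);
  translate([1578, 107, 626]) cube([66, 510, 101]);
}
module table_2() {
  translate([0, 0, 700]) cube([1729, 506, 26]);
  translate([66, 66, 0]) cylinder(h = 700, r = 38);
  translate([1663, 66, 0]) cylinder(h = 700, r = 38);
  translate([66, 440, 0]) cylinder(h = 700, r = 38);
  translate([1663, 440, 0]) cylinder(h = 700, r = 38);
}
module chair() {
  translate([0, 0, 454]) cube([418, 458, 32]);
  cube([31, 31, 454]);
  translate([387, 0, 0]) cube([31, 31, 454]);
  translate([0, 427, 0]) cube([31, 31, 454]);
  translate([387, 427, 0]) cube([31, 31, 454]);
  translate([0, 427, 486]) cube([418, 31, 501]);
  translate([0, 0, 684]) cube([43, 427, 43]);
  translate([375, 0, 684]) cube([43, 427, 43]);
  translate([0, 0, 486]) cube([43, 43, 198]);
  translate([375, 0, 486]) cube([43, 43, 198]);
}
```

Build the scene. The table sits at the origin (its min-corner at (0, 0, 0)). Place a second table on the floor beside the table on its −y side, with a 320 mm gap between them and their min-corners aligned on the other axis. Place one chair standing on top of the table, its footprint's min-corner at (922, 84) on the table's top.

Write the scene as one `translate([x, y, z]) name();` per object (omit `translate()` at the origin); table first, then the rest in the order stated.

table();
translate([0, -826, 0]) table_2();
translate([922, 84, 774]) chair();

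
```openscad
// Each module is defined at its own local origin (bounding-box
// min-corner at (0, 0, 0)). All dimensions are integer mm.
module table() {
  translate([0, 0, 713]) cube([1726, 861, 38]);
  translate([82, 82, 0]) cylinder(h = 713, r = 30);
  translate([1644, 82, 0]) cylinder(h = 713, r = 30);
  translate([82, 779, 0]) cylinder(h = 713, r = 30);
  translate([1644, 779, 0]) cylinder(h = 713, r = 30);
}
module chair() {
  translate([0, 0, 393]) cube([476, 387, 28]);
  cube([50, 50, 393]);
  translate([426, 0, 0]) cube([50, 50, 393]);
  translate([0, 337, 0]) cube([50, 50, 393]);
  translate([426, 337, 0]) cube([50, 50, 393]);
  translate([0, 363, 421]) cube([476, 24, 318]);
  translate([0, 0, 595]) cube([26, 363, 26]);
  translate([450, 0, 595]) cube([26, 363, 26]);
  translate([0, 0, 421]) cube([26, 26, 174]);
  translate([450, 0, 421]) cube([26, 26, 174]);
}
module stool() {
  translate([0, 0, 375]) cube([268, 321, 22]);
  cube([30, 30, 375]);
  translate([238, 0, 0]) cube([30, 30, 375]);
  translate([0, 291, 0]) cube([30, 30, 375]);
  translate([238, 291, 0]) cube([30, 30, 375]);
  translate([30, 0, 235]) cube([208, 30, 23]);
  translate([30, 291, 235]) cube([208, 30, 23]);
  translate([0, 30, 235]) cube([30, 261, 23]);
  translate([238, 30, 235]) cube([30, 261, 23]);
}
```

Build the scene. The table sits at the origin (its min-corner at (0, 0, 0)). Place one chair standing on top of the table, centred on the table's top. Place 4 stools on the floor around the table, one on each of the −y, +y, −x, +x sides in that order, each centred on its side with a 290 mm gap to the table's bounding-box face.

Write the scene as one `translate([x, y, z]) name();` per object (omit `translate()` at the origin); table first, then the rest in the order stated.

table();
translate([625, 237, 751]) chair();
translate([729, -611, 0]) stool();
translate([729, 1151, 0]) stool();
translate([-558, 270, 0]) stool();
translate([2016, 270, 0]) stool();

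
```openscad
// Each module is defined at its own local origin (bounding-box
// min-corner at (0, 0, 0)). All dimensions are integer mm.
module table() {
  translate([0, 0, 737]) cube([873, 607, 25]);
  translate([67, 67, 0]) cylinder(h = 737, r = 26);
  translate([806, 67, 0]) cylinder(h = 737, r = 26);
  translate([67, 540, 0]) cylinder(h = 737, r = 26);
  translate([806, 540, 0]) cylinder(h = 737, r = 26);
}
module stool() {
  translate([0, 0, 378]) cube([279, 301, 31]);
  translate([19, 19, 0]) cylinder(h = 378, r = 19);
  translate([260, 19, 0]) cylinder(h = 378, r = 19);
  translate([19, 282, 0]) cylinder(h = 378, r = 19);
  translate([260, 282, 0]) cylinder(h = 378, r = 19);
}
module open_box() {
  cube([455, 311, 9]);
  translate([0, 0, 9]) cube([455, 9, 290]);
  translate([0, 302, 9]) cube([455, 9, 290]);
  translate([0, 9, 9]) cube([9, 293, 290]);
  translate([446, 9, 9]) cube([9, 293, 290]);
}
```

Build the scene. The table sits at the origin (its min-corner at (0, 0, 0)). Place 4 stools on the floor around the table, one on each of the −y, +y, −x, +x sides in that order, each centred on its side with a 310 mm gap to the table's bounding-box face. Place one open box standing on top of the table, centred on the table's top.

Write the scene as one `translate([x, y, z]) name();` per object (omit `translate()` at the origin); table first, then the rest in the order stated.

table();
translate([297, -611, 0]) stool();
translate([297, 917, 0]) stool();
translate([-589, 153, 0]) stool();
translate([1183, 153, 0]) stool();
translate([209, 148, 762]) open_box();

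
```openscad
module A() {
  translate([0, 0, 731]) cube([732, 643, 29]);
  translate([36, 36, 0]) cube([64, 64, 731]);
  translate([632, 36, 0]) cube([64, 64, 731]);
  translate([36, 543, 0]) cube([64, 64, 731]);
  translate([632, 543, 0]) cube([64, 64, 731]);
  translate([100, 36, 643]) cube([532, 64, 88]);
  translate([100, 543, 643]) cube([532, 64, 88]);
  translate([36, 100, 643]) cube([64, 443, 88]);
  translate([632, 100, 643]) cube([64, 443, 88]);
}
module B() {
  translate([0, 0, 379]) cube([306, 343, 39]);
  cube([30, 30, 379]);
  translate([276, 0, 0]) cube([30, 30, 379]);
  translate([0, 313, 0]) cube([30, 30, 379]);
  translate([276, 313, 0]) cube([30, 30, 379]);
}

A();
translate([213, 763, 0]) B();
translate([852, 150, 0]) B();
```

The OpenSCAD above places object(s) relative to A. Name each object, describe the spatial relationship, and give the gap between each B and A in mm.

Each stool's nearest face is 120 mm from the table's bounding box.

A is a table. B is a stool. Two stools sit around the table at the +y, +x sides. The gap between each stool and the table is 120 mm.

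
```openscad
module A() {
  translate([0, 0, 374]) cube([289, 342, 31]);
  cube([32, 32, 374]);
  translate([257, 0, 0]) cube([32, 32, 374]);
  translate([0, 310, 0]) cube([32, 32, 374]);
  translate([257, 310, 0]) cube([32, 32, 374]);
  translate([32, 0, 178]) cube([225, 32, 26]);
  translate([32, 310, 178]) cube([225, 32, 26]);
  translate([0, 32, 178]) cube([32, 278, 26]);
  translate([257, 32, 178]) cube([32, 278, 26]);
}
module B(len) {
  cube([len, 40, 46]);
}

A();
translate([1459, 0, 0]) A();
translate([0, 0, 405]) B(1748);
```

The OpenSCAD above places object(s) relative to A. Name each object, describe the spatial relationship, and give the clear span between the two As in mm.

A is a stool. B is a beam. A beam spans the tops of two stools. The clear span between the two stools is 1170 mm.

Second stool starts at x = 1459; first ends at x = 289; clear span = 1459 − 289 = 1170 mm.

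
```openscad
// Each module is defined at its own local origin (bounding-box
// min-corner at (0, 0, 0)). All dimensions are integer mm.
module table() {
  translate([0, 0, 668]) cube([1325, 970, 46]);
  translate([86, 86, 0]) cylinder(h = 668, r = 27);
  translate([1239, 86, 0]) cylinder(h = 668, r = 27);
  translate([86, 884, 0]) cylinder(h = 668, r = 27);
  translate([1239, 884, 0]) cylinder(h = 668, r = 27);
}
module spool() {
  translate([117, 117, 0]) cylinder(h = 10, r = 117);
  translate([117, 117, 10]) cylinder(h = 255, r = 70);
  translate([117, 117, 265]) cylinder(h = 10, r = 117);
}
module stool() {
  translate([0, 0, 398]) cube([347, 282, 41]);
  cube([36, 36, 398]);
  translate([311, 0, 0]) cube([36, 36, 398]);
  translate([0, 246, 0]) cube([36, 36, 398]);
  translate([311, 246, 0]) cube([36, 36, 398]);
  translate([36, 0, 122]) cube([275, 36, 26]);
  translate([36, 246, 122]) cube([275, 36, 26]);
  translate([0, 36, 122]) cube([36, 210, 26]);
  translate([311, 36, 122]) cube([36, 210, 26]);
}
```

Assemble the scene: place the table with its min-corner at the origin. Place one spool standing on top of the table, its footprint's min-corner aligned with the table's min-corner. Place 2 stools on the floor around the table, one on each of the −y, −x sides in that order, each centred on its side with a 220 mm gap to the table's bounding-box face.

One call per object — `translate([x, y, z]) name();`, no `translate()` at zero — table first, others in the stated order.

table();
translate([0, 0, 714]) spool();
translate([489, -502, 0]) stool();
translate([-567, 344, 0]) stool();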